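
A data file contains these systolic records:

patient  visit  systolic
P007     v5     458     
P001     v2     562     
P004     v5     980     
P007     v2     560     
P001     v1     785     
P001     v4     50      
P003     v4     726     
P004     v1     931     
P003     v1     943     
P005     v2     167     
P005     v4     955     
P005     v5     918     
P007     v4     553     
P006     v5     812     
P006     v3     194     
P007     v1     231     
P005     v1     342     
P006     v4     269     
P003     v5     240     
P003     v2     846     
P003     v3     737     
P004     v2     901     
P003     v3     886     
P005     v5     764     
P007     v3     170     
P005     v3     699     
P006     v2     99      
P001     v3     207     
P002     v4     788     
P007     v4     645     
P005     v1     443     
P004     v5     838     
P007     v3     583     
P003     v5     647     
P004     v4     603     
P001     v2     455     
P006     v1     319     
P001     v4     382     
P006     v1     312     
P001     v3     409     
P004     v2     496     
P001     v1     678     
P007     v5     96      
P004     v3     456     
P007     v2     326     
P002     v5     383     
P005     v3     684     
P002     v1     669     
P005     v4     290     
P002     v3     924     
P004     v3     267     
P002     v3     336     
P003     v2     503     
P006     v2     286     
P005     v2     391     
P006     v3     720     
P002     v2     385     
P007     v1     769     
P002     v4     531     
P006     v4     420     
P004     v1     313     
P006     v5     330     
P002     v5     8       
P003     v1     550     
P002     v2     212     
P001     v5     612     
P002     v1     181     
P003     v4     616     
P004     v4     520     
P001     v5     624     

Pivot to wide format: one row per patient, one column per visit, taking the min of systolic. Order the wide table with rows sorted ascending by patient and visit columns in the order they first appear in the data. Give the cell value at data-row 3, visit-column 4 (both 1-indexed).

616

With rows sorted ascending by patient, row 3 is patient=P003. visit columns in first-appearance order: v5, v2, v1, v4, v3; column 4 is v4.
Long rows with patient=P003, visit=v4: min(726, 616) = 616.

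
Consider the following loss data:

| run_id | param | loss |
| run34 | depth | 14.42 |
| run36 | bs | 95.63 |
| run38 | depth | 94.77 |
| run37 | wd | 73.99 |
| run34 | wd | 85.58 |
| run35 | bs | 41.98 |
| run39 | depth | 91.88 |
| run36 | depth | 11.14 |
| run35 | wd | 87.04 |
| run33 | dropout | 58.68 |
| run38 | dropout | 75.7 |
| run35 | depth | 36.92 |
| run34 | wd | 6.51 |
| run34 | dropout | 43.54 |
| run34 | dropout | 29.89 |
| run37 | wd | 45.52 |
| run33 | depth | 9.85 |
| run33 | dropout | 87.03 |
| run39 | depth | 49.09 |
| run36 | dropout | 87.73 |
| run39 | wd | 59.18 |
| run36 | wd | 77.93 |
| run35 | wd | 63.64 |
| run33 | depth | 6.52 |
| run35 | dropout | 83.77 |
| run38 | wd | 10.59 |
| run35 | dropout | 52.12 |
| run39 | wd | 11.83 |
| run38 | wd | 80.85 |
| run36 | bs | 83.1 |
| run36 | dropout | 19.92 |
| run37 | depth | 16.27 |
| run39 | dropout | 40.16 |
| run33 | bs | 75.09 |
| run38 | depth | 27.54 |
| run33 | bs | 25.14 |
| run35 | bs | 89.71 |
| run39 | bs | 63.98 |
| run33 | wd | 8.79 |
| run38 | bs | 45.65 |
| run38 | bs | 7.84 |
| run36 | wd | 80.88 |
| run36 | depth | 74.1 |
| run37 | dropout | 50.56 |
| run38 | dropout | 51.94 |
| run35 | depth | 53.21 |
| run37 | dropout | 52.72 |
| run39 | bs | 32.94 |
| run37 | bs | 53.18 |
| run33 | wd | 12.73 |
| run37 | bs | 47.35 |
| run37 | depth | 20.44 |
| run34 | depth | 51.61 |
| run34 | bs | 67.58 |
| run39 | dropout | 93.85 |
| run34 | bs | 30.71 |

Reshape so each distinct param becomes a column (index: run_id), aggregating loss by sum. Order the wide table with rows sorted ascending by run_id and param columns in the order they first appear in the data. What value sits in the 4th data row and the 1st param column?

85.24

With rows sorted ascending by run_id, row 4 is run_id=run36. param columns in first-appearance order: depth, bs, wd, dropout; column 1 is depth.
Long rows with run_id=run36, param=depth: 11.14 + 74.1 = 85.24.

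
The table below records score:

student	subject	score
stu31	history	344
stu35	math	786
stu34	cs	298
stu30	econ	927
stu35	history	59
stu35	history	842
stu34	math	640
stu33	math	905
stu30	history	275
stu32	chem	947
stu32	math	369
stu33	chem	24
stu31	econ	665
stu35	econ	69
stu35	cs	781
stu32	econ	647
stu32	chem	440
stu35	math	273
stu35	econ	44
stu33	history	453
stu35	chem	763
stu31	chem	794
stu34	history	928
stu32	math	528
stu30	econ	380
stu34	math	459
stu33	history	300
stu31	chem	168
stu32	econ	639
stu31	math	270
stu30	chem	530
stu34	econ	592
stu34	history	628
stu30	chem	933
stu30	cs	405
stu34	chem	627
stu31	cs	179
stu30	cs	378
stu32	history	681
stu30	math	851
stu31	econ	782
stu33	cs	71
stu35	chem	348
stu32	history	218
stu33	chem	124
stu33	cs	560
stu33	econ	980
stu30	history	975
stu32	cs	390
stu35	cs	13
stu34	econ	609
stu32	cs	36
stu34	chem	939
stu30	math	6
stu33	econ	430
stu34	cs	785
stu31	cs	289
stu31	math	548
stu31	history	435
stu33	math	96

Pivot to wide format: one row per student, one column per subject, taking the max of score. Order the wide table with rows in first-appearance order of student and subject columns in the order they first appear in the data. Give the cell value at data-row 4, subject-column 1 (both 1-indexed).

975

With rows in first-appearance order of student, row 4 is student=stu30. subject columns in first-appearance order: history, math, cs, econ, chem; column 1 is history.
Long rows with student=stu30, subject=history: max(275, 975) = 975.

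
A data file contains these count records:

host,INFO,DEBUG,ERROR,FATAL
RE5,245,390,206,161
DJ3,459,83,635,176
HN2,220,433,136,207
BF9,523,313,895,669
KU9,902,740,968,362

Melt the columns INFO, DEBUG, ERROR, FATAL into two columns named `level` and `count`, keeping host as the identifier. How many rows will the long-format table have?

5 host values × 4 melted columns = 20 rows.

20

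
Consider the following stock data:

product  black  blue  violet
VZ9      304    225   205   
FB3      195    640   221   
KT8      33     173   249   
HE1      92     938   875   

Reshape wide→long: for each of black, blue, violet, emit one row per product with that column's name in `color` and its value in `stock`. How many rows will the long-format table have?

4 product values × 3 melted columns = 12 rows.

12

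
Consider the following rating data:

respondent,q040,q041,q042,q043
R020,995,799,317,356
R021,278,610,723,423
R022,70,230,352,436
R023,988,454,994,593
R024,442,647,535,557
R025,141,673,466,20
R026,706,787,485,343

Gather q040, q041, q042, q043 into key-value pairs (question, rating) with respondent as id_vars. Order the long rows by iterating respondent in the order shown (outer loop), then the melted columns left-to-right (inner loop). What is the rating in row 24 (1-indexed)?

28 rows total (7 × 4). Row 24: index ⌊(24-1)/4⌋ = 5 into respondent → R025; (24-1) mod 4 = 3 into the melted columns → q043.
So row 24 is (R025, q043, 20); rating = 20.

20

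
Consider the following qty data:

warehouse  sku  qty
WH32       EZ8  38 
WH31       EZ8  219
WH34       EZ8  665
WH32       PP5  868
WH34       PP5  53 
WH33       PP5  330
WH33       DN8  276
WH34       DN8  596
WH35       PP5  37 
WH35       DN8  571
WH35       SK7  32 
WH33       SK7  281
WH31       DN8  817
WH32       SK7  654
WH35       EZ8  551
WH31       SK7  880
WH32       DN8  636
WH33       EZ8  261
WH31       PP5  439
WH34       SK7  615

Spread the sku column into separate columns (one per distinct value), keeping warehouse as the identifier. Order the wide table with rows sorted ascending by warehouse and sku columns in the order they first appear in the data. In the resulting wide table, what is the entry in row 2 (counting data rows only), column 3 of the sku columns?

With rows sorted ascending by warehouse, row 2 is warehouse=WH32. sku columns in first-appearance order: EZ8, PP5, DN8, SK7; column 3 is DN8.
Long rows with warehouse=WH32, sku=DN8: qty = 636.

636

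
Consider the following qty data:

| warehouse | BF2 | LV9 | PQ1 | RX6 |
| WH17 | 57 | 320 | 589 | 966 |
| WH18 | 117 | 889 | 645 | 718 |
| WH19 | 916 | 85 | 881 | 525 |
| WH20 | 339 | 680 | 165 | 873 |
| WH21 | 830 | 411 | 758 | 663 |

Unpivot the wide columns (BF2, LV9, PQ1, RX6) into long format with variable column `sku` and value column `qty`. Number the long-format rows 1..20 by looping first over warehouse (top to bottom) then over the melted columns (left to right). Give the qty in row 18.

411

20 rows total (5 × 4). Row 18: index ⌊(18-1)/4⌋ = 4 into warehouse → WH21; (18-1) mod 4 = 1 into the melted columns → LV9.
So row 18 is (WH21, LV9, 411); qty = 411.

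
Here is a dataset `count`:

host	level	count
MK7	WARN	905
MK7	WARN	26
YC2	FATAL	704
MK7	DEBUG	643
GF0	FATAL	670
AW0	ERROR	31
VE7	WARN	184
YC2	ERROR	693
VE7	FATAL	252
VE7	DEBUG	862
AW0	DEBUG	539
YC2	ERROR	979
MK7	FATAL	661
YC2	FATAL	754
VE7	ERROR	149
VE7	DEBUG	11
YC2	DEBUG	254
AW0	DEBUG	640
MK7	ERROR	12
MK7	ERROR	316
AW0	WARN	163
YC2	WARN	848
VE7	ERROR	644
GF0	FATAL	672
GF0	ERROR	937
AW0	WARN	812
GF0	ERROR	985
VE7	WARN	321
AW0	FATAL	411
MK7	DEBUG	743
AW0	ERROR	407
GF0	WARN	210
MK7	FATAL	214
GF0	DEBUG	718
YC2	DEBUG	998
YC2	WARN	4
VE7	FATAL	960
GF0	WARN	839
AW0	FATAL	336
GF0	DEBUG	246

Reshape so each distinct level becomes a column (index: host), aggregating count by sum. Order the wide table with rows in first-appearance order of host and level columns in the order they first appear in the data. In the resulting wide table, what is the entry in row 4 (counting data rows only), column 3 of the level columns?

1179

With rows in first-appearance order of host, row 4 is host=AW0. level columns in first-appearance order: WARN, FATAL, DEBUG, ERROR; column 3 is DEBUG.
Long rows with host=AW0, level=DEBUG: 539 + 640 = 1179.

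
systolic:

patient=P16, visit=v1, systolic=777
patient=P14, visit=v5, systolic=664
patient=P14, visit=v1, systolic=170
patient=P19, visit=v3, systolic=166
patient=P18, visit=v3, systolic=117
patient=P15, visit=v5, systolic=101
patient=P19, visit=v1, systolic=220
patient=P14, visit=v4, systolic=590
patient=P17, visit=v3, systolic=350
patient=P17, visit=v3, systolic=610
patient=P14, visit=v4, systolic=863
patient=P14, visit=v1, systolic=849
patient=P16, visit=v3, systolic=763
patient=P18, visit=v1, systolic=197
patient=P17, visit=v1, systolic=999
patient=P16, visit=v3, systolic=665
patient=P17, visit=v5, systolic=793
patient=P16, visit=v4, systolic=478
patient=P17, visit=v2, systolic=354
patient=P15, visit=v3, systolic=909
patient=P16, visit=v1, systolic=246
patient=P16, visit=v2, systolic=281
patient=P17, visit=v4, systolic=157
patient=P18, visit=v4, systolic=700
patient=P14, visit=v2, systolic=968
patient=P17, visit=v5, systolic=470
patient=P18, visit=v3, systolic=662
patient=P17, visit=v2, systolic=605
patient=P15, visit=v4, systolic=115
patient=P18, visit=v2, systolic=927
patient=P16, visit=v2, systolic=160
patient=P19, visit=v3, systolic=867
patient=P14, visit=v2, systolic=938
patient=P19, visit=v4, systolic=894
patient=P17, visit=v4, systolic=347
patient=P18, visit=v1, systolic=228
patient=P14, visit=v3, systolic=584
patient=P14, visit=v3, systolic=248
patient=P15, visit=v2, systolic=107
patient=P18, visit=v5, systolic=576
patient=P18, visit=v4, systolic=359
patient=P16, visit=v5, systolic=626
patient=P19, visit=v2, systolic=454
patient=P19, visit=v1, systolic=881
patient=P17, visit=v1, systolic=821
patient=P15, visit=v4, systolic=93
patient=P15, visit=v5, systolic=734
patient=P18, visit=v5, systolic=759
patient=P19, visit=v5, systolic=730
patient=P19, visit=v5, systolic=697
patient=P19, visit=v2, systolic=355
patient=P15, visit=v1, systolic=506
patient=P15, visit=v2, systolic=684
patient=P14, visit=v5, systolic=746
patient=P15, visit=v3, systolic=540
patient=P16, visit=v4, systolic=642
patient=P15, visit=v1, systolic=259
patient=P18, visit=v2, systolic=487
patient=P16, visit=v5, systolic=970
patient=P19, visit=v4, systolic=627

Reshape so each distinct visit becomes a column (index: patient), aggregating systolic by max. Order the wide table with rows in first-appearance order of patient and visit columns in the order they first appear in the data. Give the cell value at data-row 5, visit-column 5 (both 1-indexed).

684

With rows in first-appearance order of patient, row 5 is patient=P15. visit columns in first-appearance order: v1, v5, v3, v4, v2; column 5 is v2.
Long rows with patient=P15, visit=v2: max(107, 684) = 684.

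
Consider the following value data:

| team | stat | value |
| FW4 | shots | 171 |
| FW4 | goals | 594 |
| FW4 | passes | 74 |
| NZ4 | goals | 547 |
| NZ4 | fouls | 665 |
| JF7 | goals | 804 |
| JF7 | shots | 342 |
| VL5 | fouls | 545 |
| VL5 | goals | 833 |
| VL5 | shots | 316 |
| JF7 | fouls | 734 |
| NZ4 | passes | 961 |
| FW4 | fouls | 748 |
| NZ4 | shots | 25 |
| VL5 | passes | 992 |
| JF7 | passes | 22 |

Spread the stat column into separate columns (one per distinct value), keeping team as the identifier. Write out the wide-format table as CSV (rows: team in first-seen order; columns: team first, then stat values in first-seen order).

team,shots,goals,passes,fouls
FW4,171,594,74,748
NZ4,25,547,961,665
JF7,342,804,22,734
VL5,316,833,992,545

Columns: team plus the 4 distinct stat values (shots, goals, passes, fouls).
For example, row FW4 column shots takes value=171 from the long row (FW4, shots).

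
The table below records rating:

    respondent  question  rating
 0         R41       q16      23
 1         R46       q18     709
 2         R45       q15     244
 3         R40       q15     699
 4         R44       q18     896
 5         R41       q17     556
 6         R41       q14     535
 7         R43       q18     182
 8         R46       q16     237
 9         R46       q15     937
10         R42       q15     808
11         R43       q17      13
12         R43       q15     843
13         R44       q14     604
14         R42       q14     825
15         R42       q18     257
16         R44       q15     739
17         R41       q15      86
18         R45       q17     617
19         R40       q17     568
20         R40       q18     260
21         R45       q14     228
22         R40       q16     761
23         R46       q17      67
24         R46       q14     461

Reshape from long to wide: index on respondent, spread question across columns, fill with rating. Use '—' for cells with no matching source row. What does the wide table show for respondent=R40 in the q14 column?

No long-format row has respondent=R40 and question=q14, so the cell is —.

—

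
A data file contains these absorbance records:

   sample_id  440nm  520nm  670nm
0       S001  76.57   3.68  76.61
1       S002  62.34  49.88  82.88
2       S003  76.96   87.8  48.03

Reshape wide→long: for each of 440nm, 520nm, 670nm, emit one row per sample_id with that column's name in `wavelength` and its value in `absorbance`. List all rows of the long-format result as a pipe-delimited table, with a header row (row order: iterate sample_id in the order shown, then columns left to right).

Each (sample_id, column) pair becomes one row: 3 × 3 = 9 rows.
For example, (S001, 440nm) → absorbance=76.57.

| sample_id | wavelength | absorbance |
| S001 | 440nm | 76.57 |
| S001 | 520nm | 3.68 |
| S001 | 670nm | 76.61 |
| S002 | 440nm | 62.34 |
| S002 | 520nm | 49.88 |
| S002 | 670nm | 82.88 |
| S003 | 440nm | 76.96 |
| S003 | 520nm | 87.8 |
| S003 | 670nm | 48.03 |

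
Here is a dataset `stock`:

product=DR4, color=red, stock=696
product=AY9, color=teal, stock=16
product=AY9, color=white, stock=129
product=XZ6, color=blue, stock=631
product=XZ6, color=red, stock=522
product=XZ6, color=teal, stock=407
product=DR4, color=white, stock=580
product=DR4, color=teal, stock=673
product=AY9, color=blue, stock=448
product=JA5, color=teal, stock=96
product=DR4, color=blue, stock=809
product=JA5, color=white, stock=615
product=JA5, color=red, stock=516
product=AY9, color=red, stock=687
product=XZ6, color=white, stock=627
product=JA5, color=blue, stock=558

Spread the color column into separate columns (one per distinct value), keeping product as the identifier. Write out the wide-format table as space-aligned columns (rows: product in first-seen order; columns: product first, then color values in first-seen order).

Columns: product plus the 4 distinct color values (red, teal, white, blue).
For example, row DR4 column red takes stock=696 from the long row (DR4, red).

product  red  teal  white  blue
DR4      696  673   580    809 
AY9      687  16    129    448 
XZ6      522  407   627    631 
JA5      516  96    615    558 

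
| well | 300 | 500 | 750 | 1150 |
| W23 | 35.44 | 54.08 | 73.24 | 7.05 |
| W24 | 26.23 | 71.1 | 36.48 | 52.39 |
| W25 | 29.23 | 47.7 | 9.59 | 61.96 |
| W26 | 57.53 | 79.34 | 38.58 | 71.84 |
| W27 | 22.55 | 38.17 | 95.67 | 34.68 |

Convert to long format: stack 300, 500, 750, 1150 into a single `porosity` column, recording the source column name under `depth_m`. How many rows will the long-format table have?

20

5 well values × 4 melted columns = 20 rows.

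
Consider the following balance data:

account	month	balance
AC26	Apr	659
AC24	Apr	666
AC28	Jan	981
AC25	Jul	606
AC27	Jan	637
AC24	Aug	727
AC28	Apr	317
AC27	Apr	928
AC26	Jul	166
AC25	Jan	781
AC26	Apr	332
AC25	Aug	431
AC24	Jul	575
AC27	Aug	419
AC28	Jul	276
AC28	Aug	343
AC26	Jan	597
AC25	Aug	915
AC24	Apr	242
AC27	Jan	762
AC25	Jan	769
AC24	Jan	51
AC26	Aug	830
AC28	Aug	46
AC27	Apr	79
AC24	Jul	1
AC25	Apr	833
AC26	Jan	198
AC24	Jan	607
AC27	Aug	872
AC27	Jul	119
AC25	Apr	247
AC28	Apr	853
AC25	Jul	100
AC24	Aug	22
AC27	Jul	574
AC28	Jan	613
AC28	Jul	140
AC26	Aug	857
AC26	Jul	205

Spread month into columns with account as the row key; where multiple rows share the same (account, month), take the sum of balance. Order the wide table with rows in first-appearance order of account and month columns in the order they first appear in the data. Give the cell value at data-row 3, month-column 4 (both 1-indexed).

With rows in first-appearance order of account, row 3 is account=AC28. month columns in first-appearance order: Apr, Jan, Jul, Aug; column 4 is Aug.
Long rows with account=AC28, month=Aug: 343 + 46 = 389.

389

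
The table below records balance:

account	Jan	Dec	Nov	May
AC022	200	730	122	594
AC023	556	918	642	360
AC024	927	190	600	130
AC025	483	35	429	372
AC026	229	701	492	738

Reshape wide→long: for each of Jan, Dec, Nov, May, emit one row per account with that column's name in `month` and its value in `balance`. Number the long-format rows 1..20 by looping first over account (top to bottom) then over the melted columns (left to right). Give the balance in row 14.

35

20 rows total (5 × 4). Row 14: index ⌊(14-1)/4⌋ = 3 into account → AC025; (14-1) mod 4 = 1 into the melted columns → Dec.
So row 14 is (AC025, Dec, 35); balance = 35.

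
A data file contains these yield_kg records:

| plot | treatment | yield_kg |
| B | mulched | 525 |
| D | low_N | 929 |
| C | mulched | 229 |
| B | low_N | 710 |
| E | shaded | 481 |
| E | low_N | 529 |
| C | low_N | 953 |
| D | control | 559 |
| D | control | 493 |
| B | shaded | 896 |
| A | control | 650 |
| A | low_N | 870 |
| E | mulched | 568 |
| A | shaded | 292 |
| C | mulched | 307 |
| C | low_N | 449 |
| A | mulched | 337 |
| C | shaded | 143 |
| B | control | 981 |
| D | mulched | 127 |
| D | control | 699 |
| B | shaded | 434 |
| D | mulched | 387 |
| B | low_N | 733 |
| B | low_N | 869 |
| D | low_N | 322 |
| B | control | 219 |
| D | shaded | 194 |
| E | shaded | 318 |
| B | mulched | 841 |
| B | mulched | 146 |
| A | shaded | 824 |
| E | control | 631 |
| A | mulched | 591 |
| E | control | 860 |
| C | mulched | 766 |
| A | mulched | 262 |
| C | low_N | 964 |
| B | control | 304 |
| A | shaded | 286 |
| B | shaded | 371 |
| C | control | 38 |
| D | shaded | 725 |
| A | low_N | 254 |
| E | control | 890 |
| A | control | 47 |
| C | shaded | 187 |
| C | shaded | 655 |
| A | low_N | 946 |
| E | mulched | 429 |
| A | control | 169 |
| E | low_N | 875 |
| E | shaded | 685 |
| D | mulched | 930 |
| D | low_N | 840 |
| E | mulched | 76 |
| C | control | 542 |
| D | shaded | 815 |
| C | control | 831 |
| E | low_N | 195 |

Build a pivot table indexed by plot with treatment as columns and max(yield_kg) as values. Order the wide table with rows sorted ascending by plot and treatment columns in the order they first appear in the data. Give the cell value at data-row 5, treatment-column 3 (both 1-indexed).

With rows sorted ascending by plot, row 5 is plot=E. treatment columns in first-appearance order: mulched, low_N, shaded, control; column 3 is shaded.
Long rows with plot=E, treatment=shaded: max(481, 318, 685) = 685.

685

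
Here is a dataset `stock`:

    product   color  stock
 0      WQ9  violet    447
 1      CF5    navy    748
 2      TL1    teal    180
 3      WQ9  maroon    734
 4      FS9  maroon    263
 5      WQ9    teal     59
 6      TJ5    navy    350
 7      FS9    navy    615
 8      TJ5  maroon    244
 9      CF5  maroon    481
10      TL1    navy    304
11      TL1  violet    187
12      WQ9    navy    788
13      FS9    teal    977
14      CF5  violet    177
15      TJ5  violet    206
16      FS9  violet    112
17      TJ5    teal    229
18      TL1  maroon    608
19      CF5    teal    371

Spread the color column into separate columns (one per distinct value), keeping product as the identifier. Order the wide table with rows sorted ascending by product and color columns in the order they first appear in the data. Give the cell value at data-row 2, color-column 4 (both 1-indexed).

With rows sorted ascending by product, row 2 is product=FS9. color columns in first-appearance order: violet, navy, teal, maroon; column 4 is maroon.
Long rows with product=FS9, color=maroon: stock = 263.

263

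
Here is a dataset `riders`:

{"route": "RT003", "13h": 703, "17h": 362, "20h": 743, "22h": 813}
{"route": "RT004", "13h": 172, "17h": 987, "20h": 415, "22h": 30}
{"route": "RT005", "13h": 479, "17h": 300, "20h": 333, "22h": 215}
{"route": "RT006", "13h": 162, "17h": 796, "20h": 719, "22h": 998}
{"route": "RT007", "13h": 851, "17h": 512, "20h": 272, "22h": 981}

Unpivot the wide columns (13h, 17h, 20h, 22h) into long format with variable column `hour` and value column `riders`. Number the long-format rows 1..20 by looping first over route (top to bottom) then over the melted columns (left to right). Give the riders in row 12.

215

20 rows total (5 × 4). Row 12: index ⌊(12-1)/4⌋ = 2 into route → RT005; (12-1) mod 4 = 3 into the melted columns → 22h.
So row 12 is (RT005, 22h, 215); riders = 215.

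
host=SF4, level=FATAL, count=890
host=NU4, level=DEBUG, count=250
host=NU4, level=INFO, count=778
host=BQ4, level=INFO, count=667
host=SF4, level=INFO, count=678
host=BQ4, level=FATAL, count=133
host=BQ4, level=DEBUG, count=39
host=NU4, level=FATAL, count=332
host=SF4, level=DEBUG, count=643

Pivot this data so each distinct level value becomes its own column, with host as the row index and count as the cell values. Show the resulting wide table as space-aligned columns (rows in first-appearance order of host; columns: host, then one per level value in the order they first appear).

host  FATAL  DEBUG  INFO
SF4   890    643    678 
NU4   332    250    778 
BQ4   133    39     667 

Columns: host plus the 3 distinct level values (FATAL, DEBUG, INFO).
For example, row SF4 column FATAL takes count=890 from the long row (SF4, FATAL).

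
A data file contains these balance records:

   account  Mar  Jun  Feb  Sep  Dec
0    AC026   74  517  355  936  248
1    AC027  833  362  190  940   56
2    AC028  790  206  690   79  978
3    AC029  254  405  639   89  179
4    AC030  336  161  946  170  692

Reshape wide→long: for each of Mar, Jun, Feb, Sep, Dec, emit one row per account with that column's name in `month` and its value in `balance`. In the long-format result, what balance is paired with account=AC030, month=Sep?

170

Unpivoting turns each (account, wide-column) pair into one long row.
The wide cell at row AC030, column Sep holds 170, so the long row (AC030, Sep) has balance=170.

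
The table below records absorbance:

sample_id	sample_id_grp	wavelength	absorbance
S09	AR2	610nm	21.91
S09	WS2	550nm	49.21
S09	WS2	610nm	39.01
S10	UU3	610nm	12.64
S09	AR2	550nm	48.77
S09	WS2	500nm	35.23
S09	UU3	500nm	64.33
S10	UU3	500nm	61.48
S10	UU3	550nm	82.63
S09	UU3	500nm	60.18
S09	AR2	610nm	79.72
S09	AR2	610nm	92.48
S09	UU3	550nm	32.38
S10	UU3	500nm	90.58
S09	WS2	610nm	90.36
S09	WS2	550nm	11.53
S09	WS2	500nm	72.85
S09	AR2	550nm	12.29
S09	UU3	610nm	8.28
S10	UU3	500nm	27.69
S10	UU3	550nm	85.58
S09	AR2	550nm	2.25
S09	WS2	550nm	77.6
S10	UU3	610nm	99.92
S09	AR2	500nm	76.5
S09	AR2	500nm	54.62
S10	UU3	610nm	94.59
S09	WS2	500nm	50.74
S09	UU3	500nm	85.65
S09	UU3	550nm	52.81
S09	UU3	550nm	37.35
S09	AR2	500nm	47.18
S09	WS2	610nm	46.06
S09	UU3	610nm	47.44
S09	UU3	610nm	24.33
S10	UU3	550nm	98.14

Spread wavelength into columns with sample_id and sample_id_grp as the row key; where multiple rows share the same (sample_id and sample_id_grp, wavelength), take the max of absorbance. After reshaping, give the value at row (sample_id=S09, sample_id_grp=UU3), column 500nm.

Rows with sample_id=S09, sample_id_grp=UU3 and wavelength=500nm: absorbance values are 64.33, 60.18, 85.65.
max(64.33, 60.18, 85.65) = 85.65.

85.65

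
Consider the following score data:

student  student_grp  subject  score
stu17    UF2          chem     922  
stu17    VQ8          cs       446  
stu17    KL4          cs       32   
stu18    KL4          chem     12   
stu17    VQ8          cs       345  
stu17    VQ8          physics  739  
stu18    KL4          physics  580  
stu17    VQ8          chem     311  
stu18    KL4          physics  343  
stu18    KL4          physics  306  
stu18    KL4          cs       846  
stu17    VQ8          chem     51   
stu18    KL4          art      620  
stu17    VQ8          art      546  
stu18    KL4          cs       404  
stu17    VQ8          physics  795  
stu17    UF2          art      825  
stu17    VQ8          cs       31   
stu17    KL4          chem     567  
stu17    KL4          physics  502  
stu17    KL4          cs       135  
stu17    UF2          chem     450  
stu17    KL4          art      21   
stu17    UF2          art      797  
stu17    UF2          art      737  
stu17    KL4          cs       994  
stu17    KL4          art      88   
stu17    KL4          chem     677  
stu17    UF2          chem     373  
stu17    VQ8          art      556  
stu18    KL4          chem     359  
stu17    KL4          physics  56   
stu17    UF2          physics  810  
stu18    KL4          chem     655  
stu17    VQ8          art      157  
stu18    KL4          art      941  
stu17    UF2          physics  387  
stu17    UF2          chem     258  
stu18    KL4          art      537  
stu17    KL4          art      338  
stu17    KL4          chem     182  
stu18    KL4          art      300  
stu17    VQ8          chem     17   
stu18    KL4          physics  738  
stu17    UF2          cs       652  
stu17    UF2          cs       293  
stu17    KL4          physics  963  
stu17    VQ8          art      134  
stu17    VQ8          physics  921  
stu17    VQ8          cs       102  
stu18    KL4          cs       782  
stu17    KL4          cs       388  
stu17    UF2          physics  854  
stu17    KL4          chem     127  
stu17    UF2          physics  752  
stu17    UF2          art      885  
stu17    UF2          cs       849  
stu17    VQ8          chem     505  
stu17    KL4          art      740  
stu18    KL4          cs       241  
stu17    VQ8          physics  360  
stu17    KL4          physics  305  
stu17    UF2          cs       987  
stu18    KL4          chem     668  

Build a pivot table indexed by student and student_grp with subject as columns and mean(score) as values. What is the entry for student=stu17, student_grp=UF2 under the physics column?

700.75

Rows with student=stu17, student_grp=UF2 and subject=physics: score values are 810, 387, 854, 752.
(810 + 387 + 854 + 752) / 4 = 700.75.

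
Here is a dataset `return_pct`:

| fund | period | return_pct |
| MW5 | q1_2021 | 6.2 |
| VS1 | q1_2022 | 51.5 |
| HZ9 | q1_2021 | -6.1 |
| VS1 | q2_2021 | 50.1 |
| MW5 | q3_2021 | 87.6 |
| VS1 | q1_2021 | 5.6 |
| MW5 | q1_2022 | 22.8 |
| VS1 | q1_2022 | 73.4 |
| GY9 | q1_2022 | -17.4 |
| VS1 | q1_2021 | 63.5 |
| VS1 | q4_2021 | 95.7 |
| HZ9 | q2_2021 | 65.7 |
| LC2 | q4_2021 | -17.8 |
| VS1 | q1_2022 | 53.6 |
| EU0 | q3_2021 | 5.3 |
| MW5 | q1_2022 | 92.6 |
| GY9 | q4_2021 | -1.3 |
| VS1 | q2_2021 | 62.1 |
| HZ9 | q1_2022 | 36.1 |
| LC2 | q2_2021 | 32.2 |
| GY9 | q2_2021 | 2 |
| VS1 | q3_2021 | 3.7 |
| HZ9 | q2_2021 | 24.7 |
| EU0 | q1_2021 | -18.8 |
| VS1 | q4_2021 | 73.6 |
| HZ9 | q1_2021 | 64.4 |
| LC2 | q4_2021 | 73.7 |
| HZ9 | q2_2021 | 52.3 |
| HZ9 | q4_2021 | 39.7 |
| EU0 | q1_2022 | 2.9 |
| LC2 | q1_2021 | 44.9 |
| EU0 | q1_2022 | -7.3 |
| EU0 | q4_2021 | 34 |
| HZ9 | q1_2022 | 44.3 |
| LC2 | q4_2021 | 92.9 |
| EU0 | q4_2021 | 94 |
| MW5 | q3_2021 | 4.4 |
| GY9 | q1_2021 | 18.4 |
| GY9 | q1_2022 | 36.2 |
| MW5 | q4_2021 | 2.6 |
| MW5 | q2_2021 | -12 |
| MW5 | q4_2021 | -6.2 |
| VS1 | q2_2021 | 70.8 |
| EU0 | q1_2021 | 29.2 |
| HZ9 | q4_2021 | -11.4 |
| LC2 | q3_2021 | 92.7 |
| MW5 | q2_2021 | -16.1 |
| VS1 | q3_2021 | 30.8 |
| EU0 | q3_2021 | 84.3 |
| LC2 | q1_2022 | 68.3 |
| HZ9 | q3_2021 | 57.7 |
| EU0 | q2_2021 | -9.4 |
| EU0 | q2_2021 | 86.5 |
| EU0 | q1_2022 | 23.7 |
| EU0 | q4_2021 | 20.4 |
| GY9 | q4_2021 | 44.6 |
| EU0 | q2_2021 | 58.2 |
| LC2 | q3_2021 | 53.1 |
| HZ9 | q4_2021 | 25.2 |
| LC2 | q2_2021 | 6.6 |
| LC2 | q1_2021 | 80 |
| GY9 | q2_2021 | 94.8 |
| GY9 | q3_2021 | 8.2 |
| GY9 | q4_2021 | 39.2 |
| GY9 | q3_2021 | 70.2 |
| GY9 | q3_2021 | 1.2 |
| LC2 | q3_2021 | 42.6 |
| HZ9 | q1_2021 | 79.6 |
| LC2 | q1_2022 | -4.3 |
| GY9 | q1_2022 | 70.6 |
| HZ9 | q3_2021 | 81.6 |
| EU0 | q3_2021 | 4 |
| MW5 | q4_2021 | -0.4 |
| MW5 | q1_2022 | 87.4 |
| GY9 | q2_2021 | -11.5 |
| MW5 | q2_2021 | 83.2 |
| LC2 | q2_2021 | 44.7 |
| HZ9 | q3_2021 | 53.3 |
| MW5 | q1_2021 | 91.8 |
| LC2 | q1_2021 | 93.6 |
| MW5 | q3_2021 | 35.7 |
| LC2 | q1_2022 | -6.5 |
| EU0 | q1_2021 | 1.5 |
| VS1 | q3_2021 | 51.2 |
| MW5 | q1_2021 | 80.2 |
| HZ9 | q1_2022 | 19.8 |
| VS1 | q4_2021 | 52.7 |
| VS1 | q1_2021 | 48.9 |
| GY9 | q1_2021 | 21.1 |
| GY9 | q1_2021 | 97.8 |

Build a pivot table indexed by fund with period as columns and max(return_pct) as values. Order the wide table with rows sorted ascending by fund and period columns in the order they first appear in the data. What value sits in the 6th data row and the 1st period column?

With rows sorted ascending by fund, row 6 is fund=VS1. period columns in first-appearance order: q1_2021, q1_2022, q2_2021, q3_2021, q4_2021; column 1 is q1_2021.
Long rows with fund=VS1, period=q1_2021: max(5.6, 63.5, 48.9) = 63.5.

63.5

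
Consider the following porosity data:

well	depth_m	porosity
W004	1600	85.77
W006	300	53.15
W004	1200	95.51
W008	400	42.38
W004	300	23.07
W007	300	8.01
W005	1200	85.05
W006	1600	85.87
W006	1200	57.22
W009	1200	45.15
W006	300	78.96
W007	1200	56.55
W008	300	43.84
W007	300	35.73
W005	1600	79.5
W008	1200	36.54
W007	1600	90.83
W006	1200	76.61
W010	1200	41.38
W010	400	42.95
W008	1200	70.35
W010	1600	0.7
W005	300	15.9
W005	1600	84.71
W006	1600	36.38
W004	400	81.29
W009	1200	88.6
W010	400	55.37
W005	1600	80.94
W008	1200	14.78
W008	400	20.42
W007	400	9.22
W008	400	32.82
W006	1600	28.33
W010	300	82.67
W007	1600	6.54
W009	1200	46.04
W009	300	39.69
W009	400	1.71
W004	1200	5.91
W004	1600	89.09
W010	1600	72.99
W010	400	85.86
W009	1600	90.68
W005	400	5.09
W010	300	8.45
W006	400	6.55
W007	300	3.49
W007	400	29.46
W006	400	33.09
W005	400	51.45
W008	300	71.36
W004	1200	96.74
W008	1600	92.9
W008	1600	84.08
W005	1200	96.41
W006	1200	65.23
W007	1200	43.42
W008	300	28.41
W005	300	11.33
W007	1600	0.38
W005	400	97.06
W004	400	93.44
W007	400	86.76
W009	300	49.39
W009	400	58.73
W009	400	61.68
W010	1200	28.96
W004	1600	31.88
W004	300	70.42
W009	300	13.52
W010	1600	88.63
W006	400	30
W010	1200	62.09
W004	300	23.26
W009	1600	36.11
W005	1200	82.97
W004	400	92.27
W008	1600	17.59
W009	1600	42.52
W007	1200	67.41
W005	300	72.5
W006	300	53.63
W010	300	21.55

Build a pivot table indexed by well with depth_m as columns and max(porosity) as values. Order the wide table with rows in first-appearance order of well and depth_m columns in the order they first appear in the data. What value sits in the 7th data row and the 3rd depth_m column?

62.09

With rows in first-appearance order of well, row 7 is well=W010. depth_m columns in first-appearance order: 1600, 300, 1200, 400; column 3 is 1200.
Long rows with well=W010, depth_m=1200: max(41.38, 28.96, 62.09) = 62.09.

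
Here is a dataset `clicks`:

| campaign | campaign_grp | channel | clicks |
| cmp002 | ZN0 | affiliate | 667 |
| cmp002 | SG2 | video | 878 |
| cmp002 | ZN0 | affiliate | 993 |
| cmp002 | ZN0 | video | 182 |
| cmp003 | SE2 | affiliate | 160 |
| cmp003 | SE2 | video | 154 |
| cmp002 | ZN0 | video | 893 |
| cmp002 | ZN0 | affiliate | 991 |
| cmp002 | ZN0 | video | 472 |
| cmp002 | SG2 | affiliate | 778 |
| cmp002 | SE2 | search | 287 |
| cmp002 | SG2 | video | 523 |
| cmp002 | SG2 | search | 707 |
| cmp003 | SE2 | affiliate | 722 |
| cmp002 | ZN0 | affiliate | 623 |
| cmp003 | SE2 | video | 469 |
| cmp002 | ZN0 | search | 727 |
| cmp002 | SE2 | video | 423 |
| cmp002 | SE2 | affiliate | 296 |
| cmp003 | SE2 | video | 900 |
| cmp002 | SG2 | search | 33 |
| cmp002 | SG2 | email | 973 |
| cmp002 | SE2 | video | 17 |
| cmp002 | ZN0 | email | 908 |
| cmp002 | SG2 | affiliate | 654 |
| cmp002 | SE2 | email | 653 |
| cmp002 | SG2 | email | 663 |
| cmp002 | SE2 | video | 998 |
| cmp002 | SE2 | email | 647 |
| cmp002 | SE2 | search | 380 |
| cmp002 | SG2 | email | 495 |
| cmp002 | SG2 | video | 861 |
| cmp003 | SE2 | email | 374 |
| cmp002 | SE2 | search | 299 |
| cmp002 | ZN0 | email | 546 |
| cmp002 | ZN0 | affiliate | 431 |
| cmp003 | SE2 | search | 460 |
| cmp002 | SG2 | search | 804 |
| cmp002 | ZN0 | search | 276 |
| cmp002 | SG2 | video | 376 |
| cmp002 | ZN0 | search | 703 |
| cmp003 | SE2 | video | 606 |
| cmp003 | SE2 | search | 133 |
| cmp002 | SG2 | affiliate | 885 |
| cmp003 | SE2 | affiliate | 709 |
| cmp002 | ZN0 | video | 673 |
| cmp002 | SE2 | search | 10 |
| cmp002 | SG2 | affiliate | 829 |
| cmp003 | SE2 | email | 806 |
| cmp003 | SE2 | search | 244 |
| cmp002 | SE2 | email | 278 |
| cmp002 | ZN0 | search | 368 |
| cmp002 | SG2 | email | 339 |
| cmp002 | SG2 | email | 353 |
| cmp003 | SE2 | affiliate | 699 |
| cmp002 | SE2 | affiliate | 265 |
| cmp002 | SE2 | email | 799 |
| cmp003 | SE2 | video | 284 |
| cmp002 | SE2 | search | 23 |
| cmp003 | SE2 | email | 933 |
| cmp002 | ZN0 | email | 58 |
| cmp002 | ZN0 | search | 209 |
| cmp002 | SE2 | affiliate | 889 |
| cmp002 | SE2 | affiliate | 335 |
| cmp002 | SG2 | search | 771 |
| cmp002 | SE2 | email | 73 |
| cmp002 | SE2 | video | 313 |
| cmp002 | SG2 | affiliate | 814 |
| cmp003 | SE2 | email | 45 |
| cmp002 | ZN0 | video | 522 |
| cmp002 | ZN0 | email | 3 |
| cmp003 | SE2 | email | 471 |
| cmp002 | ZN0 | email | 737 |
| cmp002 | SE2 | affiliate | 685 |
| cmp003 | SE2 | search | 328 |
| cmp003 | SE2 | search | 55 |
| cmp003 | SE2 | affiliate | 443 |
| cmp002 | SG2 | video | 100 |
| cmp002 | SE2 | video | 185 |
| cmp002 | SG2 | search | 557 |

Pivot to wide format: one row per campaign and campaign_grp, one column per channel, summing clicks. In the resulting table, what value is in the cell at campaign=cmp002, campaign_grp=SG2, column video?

2738

Rows with campaign=cmp002, campaign_grp=SG2 and channel=video: clicks values are 878, 523, 861, 376, 100.
878 + 523 + 861 + 376 + 100 = 2738.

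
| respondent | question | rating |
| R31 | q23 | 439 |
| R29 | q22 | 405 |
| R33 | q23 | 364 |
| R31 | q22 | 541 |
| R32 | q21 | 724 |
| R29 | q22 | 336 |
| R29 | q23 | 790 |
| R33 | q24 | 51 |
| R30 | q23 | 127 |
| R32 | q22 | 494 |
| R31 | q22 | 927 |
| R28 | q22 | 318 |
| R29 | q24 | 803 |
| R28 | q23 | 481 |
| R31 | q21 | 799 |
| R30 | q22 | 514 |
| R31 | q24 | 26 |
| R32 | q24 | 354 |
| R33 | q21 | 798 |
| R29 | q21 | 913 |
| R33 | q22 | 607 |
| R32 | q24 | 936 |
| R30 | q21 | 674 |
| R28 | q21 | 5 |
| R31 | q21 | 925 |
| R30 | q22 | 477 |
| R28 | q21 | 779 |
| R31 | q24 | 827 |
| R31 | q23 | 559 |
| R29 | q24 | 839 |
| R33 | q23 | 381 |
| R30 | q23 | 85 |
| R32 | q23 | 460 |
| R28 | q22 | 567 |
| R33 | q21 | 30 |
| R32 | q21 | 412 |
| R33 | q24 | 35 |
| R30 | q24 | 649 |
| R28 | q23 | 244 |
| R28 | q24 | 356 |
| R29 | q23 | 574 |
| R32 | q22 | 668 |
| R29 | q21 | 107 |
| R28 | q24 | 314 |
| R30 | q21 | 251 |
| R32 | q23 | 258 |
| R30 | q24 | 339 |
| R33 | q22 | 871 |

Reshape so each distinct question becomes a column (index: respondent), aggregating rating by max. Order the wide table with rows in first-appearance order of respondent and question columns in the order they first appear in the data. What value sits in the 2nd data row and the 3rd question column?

913

With rows in first-appearance order of respondent, row 2 is respondent=R29. question columns in first-appearance order: q23, q22, q21, q24; column 3 is q21.
Long rows with respondent=R29, question=q21: max(913, 107) = 913.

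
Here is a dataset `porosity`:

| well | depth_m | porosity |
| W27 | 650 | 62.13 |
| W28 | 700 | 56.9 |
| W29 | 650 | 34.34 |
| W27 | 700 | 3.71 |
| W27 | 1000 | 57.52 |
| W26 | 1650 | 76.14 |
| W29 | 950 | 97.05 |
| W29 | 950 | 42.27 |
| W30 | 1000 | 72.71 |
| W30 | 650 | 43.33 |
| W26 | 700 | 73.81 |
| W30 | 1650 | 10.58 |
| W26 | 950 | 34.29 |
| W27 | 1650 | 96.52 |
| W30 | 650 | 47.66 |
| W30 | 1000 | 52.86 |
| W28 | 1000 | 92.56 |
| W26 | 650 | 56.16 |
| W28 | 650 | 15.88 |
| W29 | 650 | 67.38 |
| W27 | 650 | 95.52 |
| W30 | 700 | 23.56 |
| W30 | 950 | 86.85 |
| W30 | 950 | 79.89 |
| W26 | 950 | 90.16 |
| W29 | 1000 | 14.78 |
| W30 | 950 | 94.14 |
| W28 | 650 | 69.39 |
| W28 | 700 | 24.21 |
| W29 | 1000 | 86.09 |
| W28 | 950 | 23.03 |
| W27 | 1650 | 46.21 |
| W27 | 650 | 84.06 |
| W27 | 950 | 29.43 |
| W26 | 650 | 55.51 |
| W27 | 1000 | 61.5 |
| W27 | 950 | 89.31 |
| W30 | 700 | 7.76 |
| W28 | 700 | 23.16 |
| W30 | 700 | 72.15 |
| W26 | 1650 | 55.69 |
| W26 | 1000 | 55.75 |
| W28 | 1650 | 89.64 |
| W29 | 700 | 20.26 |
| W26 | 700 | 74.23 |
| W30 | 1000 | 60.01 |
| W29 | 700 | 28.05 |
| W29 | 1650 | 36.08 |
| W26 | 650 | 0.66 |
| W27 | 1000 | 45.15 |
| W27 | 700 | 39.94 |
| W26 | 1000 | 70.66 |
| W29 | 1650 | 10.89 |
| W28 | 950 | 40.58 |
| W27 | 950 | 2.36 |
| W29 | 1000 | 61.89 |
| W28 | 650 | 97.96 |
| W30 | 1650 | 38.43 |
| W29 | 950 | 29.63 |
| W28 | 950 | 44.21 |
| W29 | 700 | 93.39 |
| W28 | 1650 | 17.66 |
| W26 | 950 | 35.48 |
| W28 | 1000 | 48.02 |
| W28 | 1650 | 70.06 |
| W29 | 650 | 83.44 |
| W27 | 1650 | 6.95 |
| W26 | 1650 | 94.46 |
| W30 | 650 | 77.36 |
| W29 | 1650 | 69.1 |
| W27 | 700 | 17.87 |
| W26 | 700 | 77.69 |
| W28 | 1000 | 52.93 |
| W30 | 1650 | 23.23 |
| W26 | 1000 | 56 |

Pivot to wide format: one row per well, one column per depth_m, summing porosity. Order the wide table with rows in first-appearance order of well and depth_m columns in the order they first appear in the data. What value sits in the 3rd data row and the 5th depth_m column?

168.95

With rows in first-appearance order of well, row 3 is well=W29. depth_m columns in first-appearance order: 650, 700, 1000, 1650, 950; column 5 is 950.
Long rows with well=W29, depth_m=950: 97.05 + 42.27 + 29.63 = 168.95.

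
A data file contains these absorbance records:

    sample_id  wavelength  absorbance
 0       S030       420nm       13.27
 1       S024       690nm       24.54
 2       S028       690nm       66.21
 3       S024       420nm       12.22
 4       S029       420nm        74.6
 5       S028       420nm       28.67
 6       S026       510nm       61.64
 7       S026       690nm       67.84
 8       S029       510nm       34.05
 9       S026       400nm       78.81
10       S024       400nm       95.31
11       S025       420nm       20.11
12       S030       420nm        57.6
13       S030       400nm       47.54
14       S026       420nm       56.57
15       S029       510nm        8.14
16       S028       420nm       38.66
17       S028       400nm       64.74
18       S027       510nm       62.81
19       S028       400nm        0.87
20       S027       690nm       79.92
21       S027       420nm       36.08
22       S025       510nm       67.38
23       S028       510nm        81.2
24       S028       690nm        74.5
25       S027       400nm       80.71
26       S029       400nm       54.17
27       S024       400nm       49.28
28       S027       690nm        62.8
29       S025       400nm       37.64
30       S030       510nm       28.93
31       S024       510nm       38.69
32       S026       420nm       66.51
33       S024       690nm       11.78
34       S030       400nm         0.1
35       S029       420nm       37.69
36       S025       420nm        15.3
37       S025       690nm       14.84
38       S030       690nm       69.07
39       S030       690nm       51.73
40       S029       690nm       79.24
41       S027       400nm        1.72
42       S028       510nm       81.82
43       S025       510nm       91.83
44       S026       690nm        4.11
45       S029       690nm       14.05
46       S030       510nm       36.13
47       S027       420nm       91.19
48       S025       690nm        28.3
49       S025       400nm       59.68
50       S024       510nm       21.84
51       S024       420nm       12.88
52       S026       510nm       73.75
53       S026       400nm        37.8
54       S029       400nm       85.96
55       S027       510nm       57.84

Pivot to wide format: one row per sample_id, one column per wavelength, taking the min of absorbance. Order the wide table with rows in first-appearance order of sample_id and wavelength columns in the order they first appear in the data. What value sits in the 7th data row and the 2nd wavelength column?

With rows in first-appearance order of sample_id, row 7 is sample_id=S027. wavelength columns in first-appearance order: 420nm, 690nm, 510nm, 400nm; column 2 is 690nm.
Long rows with sample_id=S027, wavelength=690nm: min(79.92, 62.8) = 62.8.

62.8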